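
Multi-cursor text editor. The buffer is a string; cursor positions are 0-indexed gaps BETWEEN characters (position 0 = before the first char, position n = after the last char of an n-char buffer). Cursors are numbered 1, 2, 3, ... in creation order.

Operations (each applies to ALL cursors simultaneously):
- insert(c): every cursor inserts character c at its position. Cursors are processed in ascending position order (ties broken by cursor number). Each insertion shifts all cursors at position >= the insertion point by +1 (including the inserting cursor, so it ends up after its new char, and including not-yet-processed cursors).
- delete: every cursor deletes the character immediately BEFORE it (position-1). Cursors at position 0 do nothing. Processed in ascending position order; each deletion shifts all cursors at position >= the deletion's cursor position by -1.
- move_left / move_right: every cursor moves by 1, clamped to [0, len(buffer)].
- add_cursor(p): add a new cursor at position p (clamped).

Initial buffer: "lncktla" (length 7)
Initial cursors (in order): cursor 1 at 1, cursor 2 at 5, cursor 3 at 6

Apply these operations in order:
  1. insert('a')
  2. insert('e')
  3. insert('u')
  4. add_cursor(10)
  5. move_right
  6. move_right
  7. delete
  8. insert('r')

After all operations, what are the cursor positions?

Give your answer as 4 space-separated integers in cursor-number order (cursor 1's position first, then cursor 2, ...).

Answer: 6 13 16 13

Derivation:
After op 1 (insert('a')): buffer="lancktalaa" (len 10), cursors c1@2 c2@7 c3@9, authorship .1....2.3.
After op 2 (insert('e')): buffer="laencktaelaea" (len 13), cursors c1@3 c2@9 c3@12, authorship .11....22.33.
After op 3 (insert('u')): buffer="laeuncktaeulaeua" (len 16), cursors c1@4 c2@11 c3@15, authorship .111....222.333.
After op 4 (add_cursor(10)): buffer="laeuncktaeulaeua" (len 16), cursors c1@4 c4@10 c2@11 c3@15, authorship .111....222.333.
After op 5 (move_right): buffer="laeuncktaeulaeua" (len 16), cursors c1@5 c4@11 c2@12 c3@16, authorship .111....222.333.
After op 6 (move_right): buffer="laeuncktaeulaeua" (len 16), cursors c1@6 c4@12 c2@13 c3@16, authorship .111....222.333.
After op 7 (delete): buffer="laeunktaeueu" (len 12), cursors c1@5 c2@10 c4@10 c3@12, authorship .111...22233
After op 8 (insert('r')): buffer="laeunrktaeurreur" (len 16), cursors c1@6 c2@13 c4@13 c3@16, authorship .111.1..22224333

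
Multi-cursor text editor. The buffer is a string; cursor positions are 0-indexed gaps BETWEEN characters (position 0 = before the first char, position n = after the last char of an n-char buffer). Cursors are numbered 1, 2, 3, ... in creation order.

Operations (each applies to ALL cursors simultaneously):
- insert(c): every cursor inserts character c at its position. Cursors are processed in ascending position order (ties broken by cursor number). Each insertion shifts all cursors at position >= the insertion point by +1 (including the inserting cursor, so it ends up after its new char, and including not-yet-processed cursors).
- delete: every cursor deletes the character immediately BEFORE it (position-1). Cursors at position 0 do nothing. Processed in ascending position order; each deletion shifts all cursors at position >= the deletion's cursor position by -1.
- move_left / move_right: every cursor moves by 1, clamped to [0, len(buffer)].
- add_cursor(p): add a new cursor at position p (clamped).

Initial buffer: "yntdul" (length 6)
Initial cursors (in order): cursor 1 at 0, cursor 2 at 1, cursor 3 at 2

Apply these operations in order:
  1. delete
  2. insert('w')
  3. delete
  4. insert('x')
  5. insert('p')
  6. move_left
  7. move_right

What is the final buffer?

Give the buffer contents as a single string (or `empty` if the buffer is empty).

After op 1 (delete): buffer="tdul" (len 4), cursors c1@0 c2@0 c3@0, authorship ....
After op 2 (insert('w')): buffer="wwwtdul" (len 7), cursors c1@3 c2@3 c3@3, authorship 123....
After op 3 (delete): buffer="tdul" (len 4), cursors c1@0 c2@0 c3@0, authorship ....
After op 4 (insert('x')): buffer="xxxtdul" (len 7), cursors c1@3 c2@3 c3@3, authorship 123....
After op 5 (insert('p')): buffer="xxxppptdul" (len 10), cursors c1@6 c2@6 c3@6, authorship 123123....
After op 6 (move_left): buffer="xxxppptdul" (len 10), cursors c1@5 c2@5 c3@5, authorship 123123....
After op 7 (move_right): buffer="xxxppptdul" (len 10), cursors c1@6 c2@6 c3@6, authorship 123123....

Answer: xxxppptdul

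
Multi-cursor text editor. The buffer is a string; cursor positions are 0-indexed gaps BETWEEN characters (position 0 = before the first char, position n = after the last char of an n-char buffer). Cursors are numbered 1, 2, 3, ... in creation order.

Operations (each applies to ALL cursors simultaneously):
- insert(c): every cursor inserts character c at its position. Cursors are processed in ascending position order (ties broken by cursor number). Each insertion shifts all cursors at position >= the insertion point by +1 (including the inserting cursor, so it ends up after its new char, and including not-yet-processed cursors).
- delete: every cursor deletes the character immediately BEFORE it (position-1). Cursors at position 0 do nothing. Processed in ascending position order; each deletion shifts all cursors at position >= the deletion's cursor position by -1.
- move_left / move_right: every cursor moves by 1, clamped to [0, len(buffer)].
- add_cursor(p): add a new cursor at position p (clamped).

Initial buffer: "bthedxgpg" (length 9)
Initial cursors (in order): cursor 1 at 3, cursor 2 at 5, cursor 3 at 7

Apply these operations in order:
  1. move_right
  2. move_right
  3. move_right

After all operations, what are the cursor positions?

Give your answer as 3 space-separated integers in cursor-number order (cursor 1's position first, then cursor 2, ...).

Answer: 6 8 9

Derivation:
After op 1 (move_right): buffer="bthedxgpg" (len 9), cursors c1@4 c2@6 c3@8, authorship .........
After op 2 (move_right): buffer="bthedxgpg" (len 9), cursors c1@5 c2@7 c3@9, authorship .........
After op 3 (move_right): buffer="bthedxgpg" (len 9), cursors c1@6 c2@8 c3@9, authorship .........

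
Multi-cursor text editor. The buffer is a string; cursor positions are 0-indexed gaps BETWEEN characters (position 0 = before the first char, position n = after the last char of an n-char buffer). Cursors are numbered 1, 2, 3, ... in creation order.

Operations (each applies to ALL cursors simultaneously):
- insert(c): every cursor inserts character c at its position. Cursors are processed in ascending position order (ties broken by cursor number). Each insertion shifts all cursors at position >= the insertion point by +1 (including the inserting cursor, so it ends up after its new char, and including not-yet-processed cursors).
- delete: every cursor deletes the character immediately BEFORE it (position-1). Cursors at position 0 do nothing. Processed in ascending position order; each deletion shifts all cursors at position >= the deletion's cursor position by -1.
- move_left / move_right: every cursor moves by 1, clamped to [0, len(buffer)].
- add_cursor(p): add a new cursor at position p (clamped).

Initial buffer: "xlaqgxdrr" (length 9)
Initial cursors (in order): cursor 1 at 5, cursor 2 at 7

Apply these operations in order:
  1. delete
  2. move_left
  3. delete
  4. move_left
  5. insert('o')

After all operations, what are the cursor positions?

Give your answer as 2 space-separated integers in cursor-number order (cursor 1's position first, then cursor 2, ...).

Answer: 3 3

Derivation:
After op 1 (delete): buffer="xlaqxrr" (len 7), cursors c1@4 c2@5, authorship .......
After op 2 (move_left): buffer="xlaqxrr" (len 7), cursors c1@3 c2@4, authorship .......
After op 3 (delete): buffer="xlxrr" (len 5), cursors c1@2 c2@2, authorship .....
After op 4 (move_left): buffer="xlxrr" (len 5), cursors c1@1 c2@1, authorship .....
After op 5 (insert('o')): buffer="xoolxrr" (len 7), cursors c1@3 c2@3, authorship .12....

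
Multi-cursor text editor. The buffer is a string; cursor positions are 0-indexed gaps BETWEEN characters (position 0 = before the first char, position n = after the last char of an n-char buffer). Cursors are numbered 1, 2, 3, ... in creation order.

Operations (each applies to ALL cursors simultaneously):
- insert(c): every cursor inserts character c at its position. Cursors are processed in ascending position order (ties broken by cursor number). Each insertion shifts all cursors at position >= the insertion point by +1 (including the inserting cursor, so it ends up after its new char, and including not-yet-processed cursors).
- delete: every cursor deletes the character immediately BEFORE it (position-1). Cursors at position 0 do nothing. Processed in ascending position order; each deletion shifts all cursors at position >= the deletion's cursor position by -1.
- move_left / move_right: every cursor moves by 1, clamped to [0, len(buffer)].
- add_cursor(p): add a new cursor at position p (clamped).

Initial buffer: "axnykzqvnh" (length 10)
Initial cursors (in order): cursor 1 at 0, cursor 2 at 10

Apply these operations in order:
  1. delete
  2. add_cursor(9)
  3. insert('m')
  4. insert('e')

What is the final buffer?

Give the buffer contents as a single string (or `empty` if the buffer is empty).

Answer: meaxnykzqvnmmee

Derivation:
After op 1 (delete): buffer="axnykzqvn" (len 9), cursors c1@0 c2@9, authorship .........
After op 2 (add_cursor(9)): buffer="axnykzqvn" (len 9), cursors c1@0 c2@9 c3@9, authorship .........
After op 3 (insert('m')): buffer="maxnykzqvnmm" (len 12), cursors c1@1 c2@12 c3@12, authorship 1.........23
After op 4 (insert('e')): buffer="meaxnykzqvnmmee" (len 15), cursors c1@2 c2@15 c3@15, authorship 11.........2323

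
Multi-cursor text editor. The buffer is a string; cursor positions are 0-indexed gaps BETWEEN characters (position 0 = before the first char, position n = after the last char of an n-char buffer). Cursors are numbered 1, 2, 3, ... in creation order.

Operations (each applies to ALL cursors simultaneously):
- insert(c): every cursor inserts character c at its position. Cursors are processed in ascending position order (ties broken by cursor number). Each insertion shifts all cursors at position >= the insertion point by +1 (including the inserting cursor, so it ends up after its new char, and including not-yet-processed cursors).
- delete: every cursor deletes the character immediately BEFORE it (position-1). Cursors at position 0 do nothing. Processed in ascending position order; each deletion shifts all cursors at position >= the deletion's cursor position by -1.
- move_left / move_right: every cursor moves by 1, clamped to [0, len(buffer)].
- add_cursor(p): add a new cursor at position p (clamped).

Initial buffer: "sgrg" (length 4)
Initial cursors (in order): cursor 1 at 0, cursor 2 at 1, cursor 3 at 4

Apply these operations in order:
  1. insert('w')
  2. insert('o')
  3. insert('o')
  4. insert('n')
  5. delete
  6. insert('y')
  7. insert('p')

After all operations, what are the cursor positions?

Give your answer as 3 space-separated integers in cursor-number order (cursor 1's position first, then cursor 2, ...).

Answer: 5 11 19

Derivation:
After op 1 (insert('w')): buffer="wswgrgw" (len 7), cursors c1@1 c2@3 c3@7, authorship 1.2...3
After op 2 (insert('o')): buffer="woswogrgwo" (len 10), cursors c1@2 c2@5 c3@10, authorship 11.22...33
After op 3 (insert('o')): buffer="wooswoogrgwoo" (len 13), cursors c1@3 c2@7 c3@13, authorship 111.222...333
After op 4 (insert('n')): buffer="woonswoongrgwoon" (len 16), cursors c1@4 c2@9 c3@16, authorship 1111.2222...3333
After op 5 (delete): buffer="wooswoogrgwoo" (len 13), cursors c1@3 c2@7 c3@13, authorship 111.222...333
After op 6 (insert('y')): buffer="wooyswooygrgwooy" (len 16), cursors c1@4 c2@9 c3@16, authorship 1111.2222...3333
After op 7 (insert('p')): buffer="wooypswooypgrgwooyp" (len 19), cursors c1@5 c2@11 c3@19, authorship 11111.22222...33333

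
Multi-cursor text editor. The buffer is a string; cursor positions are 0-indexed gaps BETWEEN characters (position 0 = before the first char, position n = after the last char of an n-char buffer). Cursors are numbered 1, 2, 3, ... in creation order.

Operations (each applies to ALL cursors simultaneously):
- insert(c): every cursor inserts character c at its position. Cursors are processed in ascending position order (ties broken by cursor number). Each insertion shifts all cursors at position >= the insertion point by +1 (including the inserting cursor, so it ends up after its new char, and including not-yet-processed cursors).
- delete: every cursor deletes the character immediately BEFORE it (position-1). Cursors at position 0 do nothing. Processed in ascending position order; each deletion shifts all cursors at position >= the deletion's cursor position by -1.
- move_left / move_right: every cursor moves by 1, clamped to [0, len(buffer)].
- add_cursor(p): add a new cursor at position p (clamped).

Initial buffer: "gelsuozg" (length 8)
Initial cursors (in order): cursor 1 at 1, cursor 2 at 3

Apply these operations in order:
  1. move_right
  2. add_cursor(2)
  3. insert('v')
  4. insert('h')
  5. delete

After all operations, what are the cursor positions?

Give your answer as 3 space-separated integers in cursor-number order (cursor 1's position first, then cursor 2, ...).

Answer: 4 7 4

Derivation:
After op 1 (move_right): buffer="gelsuozg" (len 8), cursors c1@2 c2@4, authorship ........
After op 2 (add_cursor(2)): buffer="gelsuozg" (len 8), cursors c1@2 c3@2 c2@4, authorship ........
After op 3 (insert('v')): buffer="gevvlsvuozg" (len 11), cursors c1@4 c3@4 c2@7, authorship ..13..2....
After op 4 (insert('h')): buffer="gevvhhlsvhuozg" (len 14), cursors c1@6 c3@6 c2@10, authorship ..1313..22....
After op 5 (delete): buffer="gevvlsvuozg" (len 11), cursors c1@4 c3@4 c2@7, authorship ..13..2....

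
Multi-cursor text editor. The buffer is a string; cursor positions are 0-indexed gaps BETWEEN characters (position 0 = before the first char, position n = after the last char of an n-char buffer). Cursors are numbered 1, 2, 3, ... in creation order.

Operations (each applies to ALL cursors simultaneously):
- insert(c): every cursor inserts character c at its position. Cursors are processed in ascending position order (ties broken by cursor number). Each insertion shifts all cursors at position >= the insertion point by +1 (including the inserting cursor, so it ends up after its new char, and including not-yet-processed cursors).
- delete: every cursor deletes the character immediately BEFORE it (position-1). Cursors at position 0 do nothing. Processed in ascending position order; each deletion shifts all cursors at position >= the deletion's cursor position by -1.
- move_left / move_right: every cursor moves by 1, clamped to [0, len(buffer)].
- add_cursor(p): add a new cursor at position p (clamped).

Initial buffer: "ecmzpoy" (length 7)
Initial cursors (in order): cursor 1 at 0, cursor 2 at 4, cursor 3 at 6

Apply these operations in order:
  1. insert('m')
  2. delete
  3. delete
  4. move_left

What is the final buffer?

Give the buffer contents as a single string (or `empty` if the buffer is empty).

Answer: ecmpy

Derivation:
After op 1 (insert('m')): buffer="mecmzmpomy" (len 10), cursors c1@1 c2@6 c3@9, authorship 1....2..3.
After op 2 (delete): buffer="ecmzpoy" (len 7), cursors c1@0 c2@4 c3@6, authorship .......
After op 3 (delete): buffer="ecmpy" (len 5), cursors c1@0 c2@3 c3@4, authorship .....
After op 4 (move_left): buffer="ecmpy" (len 5), cursors c1@0 c2@2 c3@3, authorship .....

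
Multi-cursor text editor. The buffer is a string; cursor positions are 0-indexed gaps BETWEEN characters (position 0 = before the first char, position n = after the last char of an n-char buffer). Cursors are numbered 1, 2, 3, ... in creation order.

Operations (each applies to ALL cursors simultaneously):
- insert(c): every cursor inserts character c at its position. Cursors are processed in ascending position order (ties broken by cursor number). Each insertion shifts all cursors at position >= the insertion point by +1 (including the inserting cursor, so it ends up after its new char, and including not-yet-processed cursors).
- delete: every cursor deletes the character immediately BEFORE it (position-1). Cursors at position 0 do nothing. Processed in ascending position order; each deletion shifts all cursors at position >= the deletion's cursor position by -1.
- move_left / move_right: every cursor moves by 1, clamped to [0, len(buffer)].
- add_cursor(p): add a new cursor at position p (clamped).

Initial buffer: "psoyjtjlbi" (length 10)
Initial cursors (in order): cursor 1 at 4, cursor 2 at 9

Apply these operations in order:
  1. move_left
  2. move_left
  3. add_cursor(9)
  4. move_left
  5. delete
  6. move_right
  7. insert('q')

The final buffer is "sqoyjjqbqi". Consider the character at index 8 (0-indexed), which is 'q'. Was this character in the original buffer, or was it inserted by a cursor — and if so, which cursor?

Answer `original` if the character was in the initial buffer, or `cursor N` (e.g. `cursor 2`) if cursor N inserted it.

After op 1 (move_left): buffer="psoyjtjlbi" (len 10), cursors c1@3 c2@8, authorship ..........
After op 2 (move_left): buffer="psoyjtjlbi" (len 10), cursors c1@2 c2@7, authorship ..........
After op 3 (add_cursor(9)): buffer="psoyjtjlbi" (len 10), cursors c1@2 c2@7 c3@9, authorship ..........
After op 4 (move_left): buffer="psoyjtjlbi" (len 10), cursors c1@1 c2@6 c3@8, authorship ..........
After op 5 (delete): buffer="soyjjbi" (len 7), cursors c1@0 c2@4 c3@5, authorship .......
After op 6 (move_right): buffer="soyjjbi" (len 7), cursors c1@1 c2@5 c3@6, authorship .......
After op 7 (insert('q')): buffer="sqoyjjqbqi" (len 10), cursors c1@2 c2@7 c3@9, authorship .1....2.3.
Authorship (.=original, N=cursor N): . 1 . . . . 2 . 3 .
Index 8: author = 3

Answer: cursor 3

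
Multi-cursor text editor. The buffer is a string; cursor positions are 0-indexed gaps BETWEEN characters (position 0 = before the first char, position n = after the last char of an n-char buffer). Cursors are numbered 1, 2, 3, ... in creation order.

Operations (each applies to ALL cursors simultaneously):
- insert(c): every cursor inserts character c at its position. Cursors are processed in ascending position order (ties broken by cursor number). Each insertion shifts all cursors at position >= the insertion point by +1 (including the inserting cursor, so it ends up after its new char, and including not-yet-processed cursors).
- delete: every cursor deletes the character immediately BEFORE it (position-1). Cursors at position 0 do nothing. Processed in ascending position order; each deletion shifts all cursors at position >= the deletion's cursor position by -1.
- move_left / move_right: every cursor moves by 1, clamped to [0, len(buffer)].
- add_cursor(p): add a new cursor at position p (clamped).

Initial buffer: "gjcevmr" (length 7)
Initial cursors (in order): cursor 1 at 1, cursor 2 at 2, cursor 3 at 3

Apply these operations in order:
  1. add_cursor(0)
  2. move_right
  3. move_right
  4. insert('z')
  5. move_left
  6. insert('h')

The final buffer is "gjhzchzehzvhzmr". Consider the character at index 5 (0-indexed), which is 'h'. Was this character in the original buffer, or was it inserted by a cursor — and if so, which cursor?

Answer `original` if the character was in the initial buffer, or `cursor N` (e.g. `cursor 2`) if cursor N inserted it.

Answer: cursor 1

Derivation:
After op 1 (add_cursor(0)): buffer="gjcevmr" (len 7), cursors c4@0 c1@1 c2@2 c3@3, authorship .......
After op 2 (move_right): buffer="gjcevmr" (len 7), cursors c4@1 c1@2 c2@3 c3@4, authorship .......
After op 3 (move_right): buffer="gjcevmr" (len 7), cursors c4@2 c1@3 c2@4 c3@5, authorship .......
After op 4 (insert('z')): buffer="gjzczezvzmr" (len 11), cursors c4@3 c1@5 c2@7 c3@9, authorship ..4.1.2.3..
After op 5 (move_left): buffer="gjzczezvzmr" (len 11), cursors c4@2 c1@4 c2@6 c3@8, authorship ..4.1.2.3..
After op 6 (insert('h')): buffer="gjhzchzehzvhzmr" (len 15), cursors c4@3 c1@6 c2@9 c3@12, authorship ..44.11.22.33..
Authorship (.=original, N=cursor N): . . 4 4 . 1 1 . 2 2 . 3 3 . .
Index 5: author = 1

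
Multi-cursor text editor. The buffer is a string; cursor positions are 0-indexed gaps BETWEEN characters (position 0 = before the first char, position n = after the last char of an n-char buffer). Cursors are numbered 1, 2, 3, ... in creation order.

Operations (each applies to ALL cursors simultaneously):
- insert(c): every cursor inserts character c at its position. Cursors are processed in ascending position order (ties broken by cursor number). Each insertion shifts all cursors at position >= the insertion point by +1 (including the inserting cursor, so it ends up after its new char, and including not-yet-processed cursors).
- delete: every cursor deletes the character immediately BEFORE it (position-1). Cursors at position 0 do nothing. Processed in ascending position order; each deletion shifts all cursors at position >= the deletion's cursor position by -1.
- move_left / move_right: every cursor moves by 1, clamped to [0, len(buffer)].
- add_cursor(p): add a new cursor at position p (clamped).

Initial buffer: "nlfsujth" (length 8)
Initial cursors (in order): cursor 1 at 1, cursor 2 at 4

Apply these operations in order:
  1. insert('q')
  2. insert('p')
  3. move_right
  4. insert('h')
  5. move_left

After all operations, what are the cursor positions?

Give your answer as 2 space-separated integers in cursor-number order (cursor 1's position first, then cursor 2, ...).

After op 1 (insert('q')): buffer="nqlfsqujth" (len 10), cursors c1@2 c2@6, authorship .1...2....
After op 2 (insert('p')): buffer="nqplfsqpujth" (len 12), cursors c1@3 c2@8, authorship .11...22....
After op 3 (move_right): buffer="nqplfsqpujth" (len 12), cursors c1@4 c2@9, authorship .11...22....
After op 4 (insert('h')): buffer="nqplhfsqpuhjth" (len 14), cursors c1@5 c2@11, authorship .11.1..22.2...
After op 5 (move_left): buffer="nqplhfsqpuhjth" (len 14), cursors c1@4 c2@10, authorship .11.1..22.2...

Answer: 4 10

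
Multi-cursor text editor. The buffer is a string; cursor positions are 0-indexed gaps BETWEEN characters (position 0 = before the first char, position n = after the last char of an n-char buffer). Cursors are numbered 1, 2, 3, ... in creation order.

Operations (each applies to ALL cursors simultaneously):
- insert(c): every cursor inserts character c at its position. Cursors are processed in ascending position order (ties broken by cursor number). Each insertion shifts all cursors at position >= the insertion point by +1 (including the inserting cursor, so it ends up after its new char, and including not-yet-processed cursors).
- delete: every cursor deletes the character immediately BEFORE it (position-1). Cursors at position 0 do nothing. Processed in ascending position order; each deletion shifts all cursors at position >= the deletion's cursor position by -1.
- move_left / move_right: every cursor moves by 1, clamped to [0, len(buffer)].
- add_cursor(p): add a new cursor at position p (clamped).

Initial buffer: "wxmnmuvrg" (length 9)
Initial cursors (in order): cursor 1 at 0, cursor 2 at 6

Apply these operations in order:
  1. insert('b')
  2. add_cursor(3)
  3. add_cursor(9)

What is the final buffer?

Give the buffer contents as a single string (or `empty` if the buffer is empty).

After op 1 (insert('b')): buffer="bwxmnmubvrg" (len 11), cursors c1@1 c2@8, authorship 1......2...
After op 2 (add_cursor(3)): buffer="bwxmnmubvrg" (len 11), cursors c1@1 c3@3 c2@8, authorship 1......2...
After op 3 (add_cursor(9)): buffer="bwxmnmubvrg" (len 11), cursors c1@1 c3@3 c2@8 c4@9, authorship 1......2...

Answer: bwxmnmubvrg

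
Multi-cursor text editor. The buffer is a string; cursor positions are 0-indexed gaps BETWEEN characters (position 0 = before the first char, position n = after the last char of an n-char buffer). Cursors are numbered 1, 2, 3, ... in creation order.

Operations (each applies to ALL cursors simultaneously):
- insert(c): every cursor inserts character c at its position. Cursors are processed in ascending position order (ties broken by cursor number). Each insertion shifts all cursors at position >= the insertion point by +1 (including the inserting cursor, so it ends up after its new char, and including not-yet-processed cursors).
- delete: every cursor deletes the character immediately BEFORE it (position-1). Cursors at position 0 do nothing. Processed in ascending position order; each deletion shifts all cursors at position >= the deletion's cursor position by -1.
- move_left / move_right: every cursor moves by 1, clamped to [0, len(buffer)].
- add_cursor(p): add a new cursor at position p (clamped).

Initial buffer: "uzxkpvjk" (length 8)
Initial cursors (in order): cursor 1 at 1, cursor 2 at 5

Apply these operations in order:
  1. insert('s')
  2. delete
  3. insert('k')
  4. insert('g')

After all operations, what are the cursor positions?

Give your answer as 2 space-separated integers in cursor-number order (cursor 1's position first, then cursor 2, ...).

Answer: 3 9

Derivation:
After op 1 (insert('s')): buffer="uszxkpsvjk" (len 10), cursors c1@2 c2@7, authorship .1....2...
After op 2 (delete): buffer="uzxkpvjk" (len 8), cursors c1@1 c2@5, authorship ........
After op 3 (insert('k')): buffer="ukzxkpkvjk" (len 10), cursors c1@2 c2@7, authorship .1....2...
After op 4 (insert('g')): buffer="ukgzxkpkgvjk" (len 12), cursors c1@3 c2@9, authorship .11....22...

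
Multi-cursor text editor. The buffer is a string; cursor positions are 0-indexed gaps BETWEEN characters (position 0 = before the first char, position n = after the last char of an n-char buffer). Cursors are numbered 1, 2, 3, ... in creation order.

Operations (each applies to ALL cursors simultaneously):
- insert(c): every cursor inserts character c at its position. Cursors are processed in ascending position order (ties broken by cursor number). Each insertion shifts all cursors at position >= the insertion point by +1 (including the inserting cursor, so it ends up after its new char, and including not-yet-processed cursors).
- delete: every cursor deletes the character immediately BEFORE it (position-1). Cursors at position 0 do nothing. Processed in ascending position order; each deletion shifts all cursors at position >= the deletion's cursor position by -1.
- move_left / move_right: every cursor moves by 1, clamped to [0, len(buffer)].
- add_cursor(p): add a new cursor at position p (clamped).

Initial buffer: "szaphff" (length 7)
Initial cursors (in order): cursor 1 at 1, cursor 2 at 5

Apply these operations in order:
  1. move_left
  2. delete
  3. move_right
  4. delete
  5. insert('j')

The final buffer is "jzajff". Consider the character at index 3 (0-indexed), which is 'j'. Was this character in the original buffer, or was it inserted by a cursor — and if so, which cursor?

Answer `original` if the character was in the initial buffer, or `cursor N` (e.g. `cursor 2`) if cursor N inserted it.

Answer: cursor 2

Derivation:
After op 1 (move_left): buffer="szaphff" (len 7), cursors c1@0 c2@4, authorship .......
After op 2 (delete): buffer="szahff" (len 6), cursors c1@0 c2@3, authorship ......
After op 3 (move_right): buffer="szahff" (len 6), cursors c1@1 c2@4, authorship ......
After op 4 (delete): buffer="zaff" (len 4), cursors c1@0 c2@2, authorship ....
After op 5 (insert('j')): buffer="jzajff" (len 6), cursors c1@1 c2@4, authorship 1..2..
Authorship (.=original, N=cursor N): 1 . . 2 . .
Index 3: author = 2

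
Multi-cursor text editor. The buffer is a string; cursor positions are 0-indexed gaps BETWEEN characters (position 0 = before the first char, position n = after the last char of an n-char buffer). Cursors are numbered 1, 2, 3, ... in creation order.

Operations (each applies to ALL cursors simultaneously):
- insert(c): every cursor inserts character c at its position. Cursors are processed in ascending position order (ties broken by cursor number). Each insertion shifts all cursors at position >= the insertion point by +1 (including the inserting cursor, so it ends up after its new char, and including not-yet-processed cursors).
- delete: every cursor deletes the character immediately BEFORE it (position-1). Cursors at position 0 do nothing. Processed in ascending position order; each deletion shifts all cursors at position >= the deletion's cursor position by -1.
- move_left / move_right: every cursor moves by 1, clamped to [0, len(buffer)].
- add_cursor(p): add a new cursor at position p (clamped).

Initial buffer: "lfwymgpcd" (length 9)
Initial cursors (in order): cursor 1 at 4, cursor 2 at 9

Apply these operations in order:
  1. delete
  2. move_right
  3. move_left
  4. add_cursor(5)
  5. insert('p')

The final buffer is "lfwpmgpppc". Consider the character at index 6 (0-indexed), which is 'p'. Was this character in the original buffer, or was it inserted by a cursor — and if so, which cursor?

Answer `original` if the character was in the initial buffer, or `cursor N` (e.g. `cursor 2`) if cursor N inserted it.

After op 1 (delete): buffer="lfwmgpc" (len 7), cursors c1@3 c2@7, authorship .......
After op 2 (move_right): buffer="lfwmgpc" (len 7), cursors c1@4 c2@7, authorship .......
After op 3 (move_left): buffer="lfwmgpc" (len 7), cursors c1@3 c2@6, authorship .......
After op 4 (add_cursor(5)): buffer="lfwmgpc" (len 7), cursors c1@3 c3@5 c2@6, authorship .......
After op 5 (insert('p')): buffer="lfwpmgpppc" (len 10), cursors c1@4 c3@7 c2@9, authorship ...1..3.2.
Authorship (.=original, N=cursor N): . . . 1 . . 3 . 2 .
Index 6: author = 3

Answer: cursor 3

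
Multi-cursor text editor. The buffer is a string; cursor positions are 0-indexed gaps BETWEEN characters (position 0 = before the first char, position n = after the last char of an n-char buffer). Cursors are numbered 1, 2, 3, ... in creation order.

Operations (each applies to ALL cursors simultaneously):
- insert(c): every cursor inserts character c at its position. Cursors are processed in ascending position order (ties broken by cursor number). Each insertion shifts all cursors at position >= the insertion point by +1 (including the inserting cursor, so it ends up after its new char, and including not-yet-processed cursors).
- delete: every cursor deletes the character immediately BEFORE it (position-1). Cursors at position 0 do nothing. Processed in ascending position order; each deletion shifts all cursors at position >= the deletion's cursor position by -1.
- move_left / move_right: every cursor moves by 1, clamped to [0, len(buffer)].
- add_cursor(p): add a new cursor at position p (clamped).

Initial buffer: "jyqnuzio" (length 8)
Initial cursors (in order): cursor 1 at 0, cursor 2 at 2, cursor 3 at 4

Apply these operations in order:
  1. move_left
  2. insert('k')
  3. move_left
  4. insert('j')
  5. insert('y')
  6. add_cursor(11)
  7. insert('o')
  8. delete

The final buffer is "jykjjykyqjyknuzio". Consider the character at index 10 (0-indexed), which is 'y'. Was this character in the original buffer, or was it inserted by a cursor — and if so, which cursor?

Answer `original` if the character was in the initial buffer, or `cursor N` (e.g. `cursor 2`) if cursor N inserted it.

After op 1 (move_left): buffer="jyqnuzio" (len 8), cursors c1@0 c2@1 c3@3, authorship ........
After op 2 (insert('k')): buffer="kjkyqknuzio" (len 11), cursors c1@1 c2@3 c3@6, authorship 1.2..3.....
After op 3 (move_left): buffer="kjkyqknuzio" (len 11), cursors c1@0 c2@2 c3@5, authorship 1.2..3.....
After op 4 (insert('j')): buffer="jkjjkyqjknuzio" (len 14), cursors c1@1 c2@4 c3@8, authorship 11.22..33.....
After op 5 (insert('y')): buffer="jykjjykyqjyknuzio" (len 17), cursors c1@2 c2@6 c3@11, authorship 111.222..333.....
After op 6 (add_cursor(11)): buffer="jykjjykyqjyknuzio" (len 17), cursors c1@2 c2@6 c3@11 c4@11, authorship 111.222..333.....
After op 7 (insert('o')): buffer="jyokjjyokyqjyooknuzio" (len 21), cursors c1@3 c2@8 c3@15 c4@15, authorship 1111.2222..33343.....
After op 8 (delete): buffer="jykjjykyqjyknuzio" (len 17), cursors c1@2 c2@6 c3@11 c4@11, authorship 111.222..333.....
Authorship (.=original, N=cursor N): 1 1 1 . 2 2 2 . . 3 3 3 . . . . .
Index 10: author = 3

Answer: cursor 3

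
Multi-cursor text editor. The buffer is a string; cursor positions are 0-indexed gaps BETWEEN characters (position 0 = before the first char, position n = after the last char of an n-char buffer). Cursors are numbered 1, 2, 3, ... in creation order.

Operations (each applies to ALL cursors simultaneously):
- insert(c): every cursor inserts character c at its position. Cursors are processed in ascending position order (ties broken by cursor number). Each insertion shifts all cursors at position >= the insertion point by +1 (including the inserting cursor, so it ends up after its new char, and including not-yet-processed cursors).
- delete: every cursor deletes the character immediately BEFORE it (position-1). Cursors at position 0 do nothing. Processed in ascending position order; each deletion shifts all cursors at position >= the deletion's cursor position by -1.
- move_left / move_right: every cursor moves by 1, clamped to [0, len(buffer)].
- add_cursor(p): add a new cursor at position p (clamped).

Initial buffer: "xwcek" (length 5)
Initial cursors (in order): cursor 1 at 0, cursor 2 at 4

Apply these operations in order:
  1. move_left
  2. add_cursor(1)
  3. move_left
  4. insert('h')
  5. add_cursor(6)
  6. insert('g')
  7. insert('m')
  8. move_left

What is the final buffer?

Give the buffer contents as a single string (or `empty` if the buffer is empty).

Answer: hhggmmxwhgmcgmek

Derivation:
After op 1 (move_left): buffer="xwcek" (len 5), cursors c1@0 c2@3, authorship .....
After op 2 (add_cursor(1)): buffer="xwcek" (len 5), cursors c1@0 c3@1 c2@3, authorship .....
After op 3 (move_left): buffer="xwcek" (len 5), cursors c1@0 c3@0 c2@2, authorship .....
After op 4 (insert('h')): buffer="hhxwhcek" (len 8), cursors c1@2 c3@2 c2@5, authorship 13..2...
After op 5 (add_cursor(6)): buffer="hhxwhcek" (len 8), cursors c1@2 c3@2 c2@5 c4@6, authorship 13..2...
After op 6 (insert('g')): buffer="hhggxwhgcgek" (len 12), cursors c1@4 c3@4 c2@8 c4@10, authorship 1313..22.4..
After op 7 (insert('m')): buffer="hhggmmxwhgmcgmek" (len 16), cursors c1@6 c3@6 c2@11 c4@14, authorship 131313..222.44..
After op 8 (move_left): buffer="hhggmmxwhgmcgmek" (len 16), cursors c1@5 c3@5 c2@10 c4@13, authorship 131313..222.44..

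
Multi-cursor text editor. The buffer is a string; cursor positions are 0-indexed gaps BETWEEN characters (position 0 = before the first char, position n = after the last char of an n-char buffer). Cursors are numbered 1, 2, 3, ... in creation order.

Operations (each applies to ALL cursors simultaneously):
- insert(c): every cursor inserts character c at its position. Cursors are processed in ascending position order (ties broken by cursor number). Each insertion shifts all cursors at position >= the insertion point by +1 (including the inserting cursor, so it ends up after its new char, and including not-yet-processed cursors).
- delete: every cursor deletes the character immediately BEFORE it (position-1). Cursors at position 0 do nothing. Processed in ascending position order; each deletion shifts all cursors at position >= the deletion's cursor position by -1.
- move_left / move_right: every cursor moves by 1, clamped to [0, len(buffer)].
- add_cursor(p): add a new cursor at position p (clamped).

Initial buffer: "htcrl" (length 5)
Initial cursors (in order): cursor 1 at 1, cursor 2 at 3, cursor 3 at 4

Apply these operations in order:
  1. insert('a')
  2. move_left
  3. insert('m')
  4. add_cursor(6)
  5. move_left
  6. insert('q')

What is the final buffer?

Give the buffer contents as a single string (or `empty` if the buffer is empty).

After op 1 (insert('a')): buffer="hatcaral" (len 8), cursors c1@2 c2@5 c3@7, authorship .1..2.3.
After op 2 (move_left): buffer="hatcaral" (len 8), cursors c1@1 c2@4 c3@6, authorship .1..2.3.
After op 3 (insert('m')): buffer="hmatcmarmal" (len 11), cursors c1@2 c2@6 c3@9, authorship .11..22.33.
After op 4 (add_cursor(6)): buffer="hmatcmarmal" (len 11), cursors c1@2 c2@6 c4@6 c3@9, authorship .11..22.33.
After op 5 (move_left): buffer="hmatcmarmal" (len 11), cursors c1@1 c2@5 c4@5 c3@8, authorship .11..22.33.
After op 6 (insert('q')): buffer="hqmatcqqmarqmal" (len 15), cursors c1@2 c2@8 c4@8 c3@12, authorship .111..2422.333.

Answer: hqmatcqqmarqmal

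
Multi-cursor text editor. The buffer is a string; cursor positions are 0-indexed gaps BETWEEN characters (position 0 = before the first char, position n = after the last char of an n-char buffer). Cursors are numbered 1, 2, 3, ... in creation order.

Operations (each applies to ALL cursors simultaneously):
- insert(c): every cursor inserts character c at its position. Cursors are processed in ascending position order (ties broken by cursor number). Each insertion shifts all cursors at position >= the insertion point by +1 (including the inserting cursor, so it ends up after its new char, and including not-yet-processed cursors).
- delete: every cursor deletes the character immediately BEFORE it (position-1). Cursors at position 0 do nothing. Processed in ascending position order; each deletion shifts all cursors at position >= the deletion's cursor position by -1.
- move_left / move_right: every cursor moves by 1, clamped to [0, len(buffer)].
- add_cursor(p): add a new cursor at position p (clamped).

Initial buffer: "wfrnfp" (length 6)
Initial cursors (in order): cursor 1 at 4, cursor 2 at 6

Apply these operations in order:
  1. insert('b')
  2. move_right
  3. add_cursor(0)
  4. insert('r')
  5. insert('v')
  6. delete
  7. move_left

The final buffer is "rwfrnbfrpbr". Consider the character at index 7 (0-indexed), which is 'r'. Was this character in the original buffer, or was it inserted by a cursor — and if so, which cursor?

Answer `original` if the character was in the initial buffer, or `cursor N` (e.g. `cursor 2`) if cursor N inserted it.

Answer: cursor 1

Derivation:
After op 1 (insert('b')): buffer="wfrnbfpb" (len 8), cursors c1@5 c2@8, authorship ....1..2
After op 2 (move_right): buffer="wfrnbfpb" (len 8), cursors c1@6 c2@8, authorship ....1..2
After op 3 (add_cursor(0)): buffer="wfrnbfpb" (len 8), cursors c3@0 c1@6 c2@8, authorship ....1..2
After op 4 (insert('r')): buffer="rwfrnbfrpbr" (len 11), cursors c3@1 c1@8 c2@11, authorship 3....1.1.22
After op 5 (insert('v')): buffer="rvwfrnbfrvpbrv" (len 14), cursors c3@2 c1@10 c2@14, authorship 33....1.11.222
After op 6 (delete): buffer="rwfrnbfrpbr" (len 11), cursors c3@1 c1@8 c2@11, authorship 3....1.1.22
After op 7 (move_left): buffer="rwfrnbfrpbr" (len 11), cursors c3@0 c1@7 c2@10, authorship 3....1.1.22
Authorship (.=original, N=cursor N): 3 . . . . 1 . 1 . 2 2
Index 7: author = 1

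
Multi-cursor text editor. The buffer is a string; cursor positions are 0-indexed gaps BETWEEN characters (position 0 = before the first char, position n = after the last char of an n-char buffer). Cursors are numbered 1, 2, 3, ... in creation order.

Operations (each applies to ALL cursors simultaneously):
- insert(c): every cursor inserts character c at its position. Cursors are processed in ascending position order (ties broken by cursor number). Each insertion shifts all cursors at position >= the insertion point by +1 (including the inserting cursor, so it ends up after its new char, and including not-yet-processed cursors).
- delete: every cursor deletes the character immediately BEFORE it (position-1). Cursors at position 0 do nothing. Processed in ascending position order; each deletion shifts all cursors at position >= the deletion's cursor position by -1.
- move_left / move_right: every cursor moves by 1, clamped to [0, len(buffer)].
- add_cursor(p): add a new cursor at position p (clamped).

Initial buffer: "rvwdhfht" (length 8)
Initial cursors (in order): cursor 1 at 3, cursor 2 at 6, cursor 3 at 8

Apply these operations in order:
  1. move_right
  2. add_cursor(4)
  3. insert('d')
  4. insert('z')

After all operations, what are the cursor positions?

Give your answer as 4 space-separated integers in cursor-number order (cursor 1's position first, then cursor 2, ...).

After op 1 (move_right): buffer="rvwdhfht" (len 8), cursors c1@4 c2@7 c3@8, authorship ........
After op 2 (add_cursor(4)): buffer="rvwdhfht" (len 8), cursors c1@4 c4@4 c2@7 c3@8, authorship ........
After op 3 (insert('d')): buffer="rvwdddhfhdtd" (len 12), cursors c1@6 c4@6 c2@10 c3@12, authorship ....14...2.3
After op 4 (insert('z')): buffer="rvwdddzzhfhdztdz" (len 16), cursors c1@8 c4@8 c2@13 c3@16, authorship ....1414...22.33

Answer: 8 13 16 8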